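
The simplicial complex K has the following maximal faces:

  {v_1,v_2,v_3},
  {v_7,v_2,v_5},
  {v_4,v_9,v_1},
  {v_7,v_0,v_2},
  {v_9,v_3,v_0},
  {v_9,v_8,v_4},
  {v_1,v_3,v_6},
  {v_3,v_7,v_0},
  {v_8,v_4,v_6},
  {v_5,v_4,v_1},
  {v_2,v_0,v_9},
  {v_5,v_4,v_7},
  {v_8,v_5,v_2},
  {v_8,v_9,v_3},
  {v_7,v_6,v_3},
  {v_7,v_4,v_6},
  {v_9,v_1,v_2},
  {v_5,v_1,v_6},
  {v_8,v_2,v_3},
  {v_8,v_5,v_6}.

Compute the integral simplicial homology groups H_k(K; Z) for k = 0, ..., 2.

H_0 ≅ Z,  H_1 ≅ Z ⊕ Z/2,  H_2 = 0.

We work with the vertex ordering v_0 < v_1 < v_2 < v_3 < v_4 < v_5 < v_6 < v_7 < v_8 < v_9. The simplices of K, each written with vertices in increasing order, are:

  0-simplices (10): [v_0], [v_1], [v_2], [v_3], [v_4], [v_5], [v_6], [v_7], [v_8], [v_9]
  1-simplices (30): (30 of them)
  2-simplices (20): (20 of them)

so the chain groups are C_0 ≅ Z^10, C_1 ≅ Z^30, C_2 ≅ Z^20.

∂_1: C_1 → C_0 sends each edge [p,q] (with p < q) to q − p. For instance
  ∂[v_5,v_7] = [v_7] − [v_5].
This gives a 10×30 integer matrix of rank 9; reducing to Smith normal form yields diagonal entries (1,1,1,1,1,1,1,1,1).

∂_2: C_2 → C_1 sends each 2-simplex [p,q,r] to [q,r] − [p,r] + [p,q]. For instance
  ∂[v_2,v_5,v_8] = [v_5,v_8] − [v_2,v_8] + [v_2,v_5],
  ∂[v_1,v_4,v_5] = [v_4,v_5] − [v_1,v_5] + [v_1,v_4].
As a 30×20 matrix over Z this has rank 20, with invariant factors (1,1,1,1,1,1,1,1,1,1,1,1,1,1,1,1,1,1,1,2).

Reading off H_k = ker ∂_k / im ∂_{k+1}:

  H_0: rank C_0 − rank ∂_1 = 10 − 9 = 1, and the invariant factors of ∂_1 are all 1, so H_0 ≅ Z.
  H_1: rank ker ∂_1 − rank ∂_2 = (30 − 9) − 20 = 1, and ∂_2 has invariant factor 2 > 1, so H_1 ≅ Z ⊕ Z/2.
  H_2: rank ker ∂_2 − rank ∂_3 = (20 − 20) − 0 = 0, and there is no ∂_3, so H_2 ≅ 0.

(K is a triangulation of the Klein bottle.)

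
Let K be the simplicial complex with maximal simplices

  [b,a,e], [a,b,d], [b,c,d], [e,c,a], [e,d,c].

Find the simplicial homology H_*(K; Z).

K has 5 vertices, 10 edges, 5 triangles.
rank ∂_0 = 0, rank ∂_1 = 4 ⇒ b_0 = 5 − 0 − 4 = 1; all invariant factors of ∂_1 are 1 so no torsion. So H_0 ≅ Z.
rank ∂_1 = 4, rank ∂_2 = 5 ⇒ b_1 = 10 − 4 − 5 = 1; all invariant factors of ∂_2 are 1 so no torsion. So H_1 ≅ Z.
rank ∂_2 = 5, rank ∂_3 = 0 ⇒ b_2 = 5 − 5 − 0 = 0. So H_2 ≅ 0.

H_0 ≅ Z,  H_1 ≅ Z,  H_2 = 0.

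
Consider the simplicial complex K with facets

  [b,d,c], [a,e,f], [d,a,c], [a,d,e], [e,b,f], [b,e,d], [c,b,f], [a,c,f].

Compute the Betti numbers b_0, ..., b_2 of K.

We work with the vertex ordering a < b < c < d < e < f. The simplices of K, each written with vertices in increasing order, are:

  0-simplices (6): a, b, c, d, e, f
  1-simplices (12): ac, ad, ae, af, bc, bd, be, bf, cd, cf, de, ef
  2-simplices (8): acd, acf, ade, aef, bcd, bcf, bde, bef

so the chain groups are C_0 ≅ Z^6, C_1 ≅ Z^12, C_2 ≅ Z^8.

∂_1: C_1 → C_0 is given by ∂[p,q] = [q] − [p]. For instance
  ∂ef = f − e.
As a 6×12 matrix over Z this has rank 5, with invariant factors (1,1,1,1,1).

∂_2: C_2 → C_1 acts by ∂[p,q,r] = [q,r] − [p,r] + [p,q]. For instance
  ∂acf = cf − af + ac,
  ∂bcd = cd − bd + bc.
As a 12×8 matrix over Z this has rank 7, with invariant factors (1,1,1,1,1,1,1).

From H_k ≅ ker(∂_k) / im(∂_{k+1}) we obtain:

  H_0: rank C_0 − rank ∂_1 = 6 − 5 = 1, and the invariant factors of ∂_1 are all 1, so H_0 = Z.
  H_1: rank ker ∂_1 − rank ∂_2 = (12 − 5) − 7 = 0, and the invariant factors of ∂_2 are all 1, so H_1 = 0.
  H_2: rank ker ∂_2 − rank ∂_3 = (8 − 7) − 0 = 1, and there is no ∂_3, so H_2 = Z.

Hence the Betti numbers are b_0 = 1, b_1 = 0, b_2 = 1.

b_0 = 1, b_1 = 0, b_2 = 1.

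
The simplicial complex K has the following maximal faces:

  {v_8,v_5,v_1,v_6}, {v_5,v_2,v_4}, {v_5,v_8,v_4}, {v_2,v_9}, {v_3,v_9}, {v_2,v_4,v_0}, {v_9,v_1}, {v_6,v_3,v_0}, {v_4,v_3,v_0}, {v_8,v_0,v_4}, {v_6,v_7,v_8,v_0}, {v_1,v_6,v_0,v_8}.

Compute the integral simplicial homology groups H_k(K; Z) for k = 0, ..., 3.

H_0 ≅ Z,  H_1 ≅ Z^2,  H_2 = 0,  H_3 = 0.

Order the vertices as v_0 < v_1 < v_2 < v_3 < v_4 < v_5 < v_6 < v_7 < v_8 < v_9. Listing each simplex with vertices in this order, K has dimension 3 with simplices:

  0-simplices (10): [v_0], [v_1], [v_2], [v_3], [v_4], [v_5], [v_6], [v_7], [v_8], [v_9]
  1-simplices (24): (24 of them)
  2-simplices (16): (16 of them)
  3-simplices (3): [v_0,v_1,v_6,v_8], [v_0,v_6,v_7,v_8], [v_1,v_5,v_6,v_8]

so the chain groups are C_0 ≅ Z^10, C_1 ≅ Z^24, C_2 ≅ Z^16, C_3 ≅ Z^3.

∂_1: C_1 → C_0 maps an edge to its endpoints' difference, ∂[p,q] = q − p.
The 10×24 boundary matrix has rank 9 and Smith normal form diag(1,1,1,1,1,1,1,1,1).

Boundary ∂_2: C_2 → C_1 acts by ∂[p,q,r] = [q,r] − [p,r] + [p,q]. For instance
  ∂[v_1,v_6,v_8] = [v_6,v_8] − [v_1,v_8] + [v_1,v_6],
  ∂[v_0,v_3,v_6] = [v_3,v_6] − [v_0,v_6] + [v_0,v_3].
This gives a 24×16 integer matrix of rank 13; reducing to Smith normal form yields diagonal entries (1,1,1,1,1,1,1,1,1,1,1,1,1).

Boundary ∂_3: C_3 → C_2 sends each 3-simplex σ to the alternating sum Σ_i (−1)^i (σ with its i-th vertex removed). For instance
  ∂[v_1,v_5,v_6,v_8] = [v_5,v_6,v_8] − [v_1,v_6,v_8] + [v_1,v_5,v_8] − [v_1,v_5,v_6],
  ∂[v_0,v_1,v_6,v_8] = [v_1,v_6,v_8] − [v_0,v_6,v_8] + [v_0,v_1,v_8] − [v_0,v_1,v_6].
This gives a 16×3 integer matrix of rank 3; reducing to Smith normal form yields diagonal entries (1,1,1).

Reading off H_k = ker ∂_k / im ∂_{k+1}:

  H_0: rank C_0 − rank ∂_1 = 10 − 9 = 1, and the invariant factors of ∂_1 are all 1, so H_0 ≅ Z.
  H_1: rank ker ∂_1 − rank ∂_2 = (24 − 9) − 13 = 2, and the invariant factors of ∂_2 are all 1, so H_1 ≅ Z^2.
  H_2: rank ker ∂_2 − rank ∂_3 = (16 − 13) − 3 = 0, and the invariant factors of ∂_3 are all 1, so H_2 ≅ 0.
  H_3: rank ker ∂_3 − rank ∂_4 = (3 − 3) − 0 = 0, and there is no ∂_4, so H_3 ≅ 0.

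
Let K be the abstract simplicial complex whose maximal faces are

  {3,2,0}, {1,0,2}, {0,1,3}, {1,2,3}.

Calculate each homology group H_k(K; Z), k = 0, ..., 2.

H_0 = Z,  H_1 = 0,  H_2 = Z.

Take the total order 0 < 1 < 2 < 3 on the vertex set. Then K (dimension 2) consists of the simplices:

  0-simplices (4): [0], [1], [2], [3]
  1-simplices (6): [0,1], [0,2], [0,3], [1,2], [1,3], [2,3]
  2-simplices (4): [0,1,2], [0,1,3], [0,2,3], [1,2,3]

so the chain groups are C_0 ≅ Z^4, C_1 ≅ Z^6, C_2 ≅ Z^4.

Boundary ∂_1: C_1 → C_0 maps an edge to its endpoints' difference, ∂[p,q] = q − p.
The 4×6 boundary matrix has rank 3 and Smith normal form diag(1,1,1).

Boundary ∂_2: C_2 → C_1 sends each 2-simplex [p,q,r] to [q,r] − [p,r] + [p,q]. For instance
  ∂[0,1,3] = [1,3] − [0,3] + [0,1],
  ∂[0,2,3] = [2,3] − [0,3] + [0,2].
As a 6×4 matrix over Z this has rank 3, with invariant factors (1,1,1).

From H_k ≅ ker(∂_k) / im(∂_{k+1}) we obtain:

  H_0: rank C_0 − rank ∂_1 = 4 − 3 = 1, and the invariant factors of ∂_1 are all 1, so H_0 ≅ Z.
  H_1: rank ker ∂_1 − rank ∂_2 = (6 − 3) − 3 = 0, and the invariant factors of ∂_2 are all 1, so H_1 ≅ 0.
  H_2: rank ker ∂_2 − rank ∂_3 = (4 − 3) − 0 = 1, and there is no ∂_3, so H_2 ≅ Z.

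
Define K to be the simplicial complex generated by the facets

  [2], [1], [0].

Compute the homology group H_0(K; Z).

Fix the vertex order 0 < 1 < 2 and write every simplex with vertices in increasing order. Then dim K = 0 and the simplices of K are:

  0-simplices (3): [0], [1], [2]

giving chain groups C_0 ≅ Z^3.

Now H_k = ker ∂_k / im ∂_{k+1}, so:

  H_0: rank C_0 − rank ∂_1 = 3 − 0 = 3, and there is no ∂_1, so H_0 ≅ Z^3.

(K is a triangulation of a set of 3 points.)

H_0 = Z^3.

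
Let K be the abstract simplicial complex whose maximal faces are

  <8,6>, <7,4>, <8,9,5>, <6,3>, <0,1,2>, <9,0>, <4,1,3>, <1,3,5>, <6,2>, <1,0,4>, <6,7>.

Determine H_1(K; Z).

H_1 = Z^4.

Take the total order 0 < 1 < 2 < 3 < 4 < 5 < 6 < 7 < 8 < 9 on the vertex set. Then K (dimension 2) consists of the simplices:

  0-simplices (10): [0], [1], [2], [3], [4], [5], [6], [7], [8], [9]
  1-simplices (18): [0,1], [0,2], [0,4], [0,9], [1,2], [1,3], [1,4], [1,5], [2,6], [3,4], [3,5], [3,6], [4,7], [5,8], [5,9], [6,7], [6,8], [8,9]
  2-simplices (5): [0,1,2], [0,1,4], [1,3,4], [1,3,5], [5,8,9]

so the chain groups are C_0 ≅ Z^10, C_1 ≅ Z^18, C_2 ≅ Z^5.

∂_1: C_1 → C_0 is given by ∂[p,q] = [q] − [p]. For instance
  ∂[3,4] = [4] − [3].
This gives a 10×18 integer matrix of rank 9; reducing to Smith normal form yields diagonal entries (1,1,1,1,1,1,1,1,1).

Boundary ∂_2: C_2 → C_1 maps a triangle to the signed sum of its edges. For instance
  ∂[1,3,5] = [3,5] − [1,5] + [1,3],
  ∂[5,8,9] = [8,9] − [5,9] + [5,8].
As a 18×5 matrix over Z this has rank 5, with invariant factors (1,1,1,1,1).

Reading off H_k = ker ∂_k / im ∂_{k+1}:

  H_1: rank ker ∂_1 − rank ∂_2 = (18 − 9) − 5 = 4, and the invariant factors of ∂_2 are all 1, so H_1 = Z^4.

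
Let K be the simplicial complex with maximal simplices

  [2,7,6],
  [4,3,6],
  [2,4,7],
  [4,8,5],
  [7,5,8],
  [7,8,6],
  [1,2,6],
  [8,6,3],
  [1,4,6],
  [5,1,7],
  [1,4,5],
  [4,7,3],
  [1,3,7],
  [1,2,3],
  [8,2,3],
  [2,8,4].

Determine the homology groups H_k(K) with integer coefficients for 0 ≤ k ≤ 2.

H_0 ≅ Z,  H_1 ≅ Z^2,  H_2 ≅ Z.

Order the vertices as 1 < 2 < 3 < 4 < 5 < 6 < 7 < 8. Listing each simplex with vertices in this order, K has dimension 2 with simplices:

  0-simplices (8): [1], [2], [3], [4], [5], [6], [7], [8]
  1-simplices (24): (24 of them)
  2-simplices (16): [1,2,3], [1,2,6], [1,3,7], [1,4,5], [1,4,6], [1,5,7], [2,3,8], [2,4,7], [2,4,8], [2,6,7], [3,4,6], [3,4,7], [3,6,8], [4,5,8], [5,7,8], [6,7,8]

so the chain groups are C_0 ≅ Z^8, C_1 ≅ Z^24, C_2 ≅ Z^16.

Boundary ∂_1: C_1 → C_0 maps an edge to its endpoints' difference, ∂[p,q] = q − p.
The 8×24 boundary matrix has rank 7 and Smith normal form diag(1,1,1,1,1,1,1).

The boundary map ∂_2: C_2 → C_1 acts by ∂[p,q,r] = [q,r] − [p,r] + [p,q]. For instance
  ∂[1,4,6] = [4,6] − [1,6] + [1,4],
  ∂[6,7,8] = [7,8] − [6,8] + [6,7].
This gives a 24×16 integer matrix of rank 15; reducing to Smith normal form yields diagonal entries (1,1,1,1,1,1,1,1,1,1,1,1,1,1,1).

Reading off H_k = ker ∂_k / im ∂_{k+1}:

  H_0: rank C_0 − rank ∂_1 = 8 − 7 = 1, and the invariant factors of ∂_1 are all 1, so H_0 ≅ Z.
  H_1: rank ker ∂_1 − rank ∂_2 = (24 − 7) − 15 = 2, and the invariant factors of ∂_2 are all 1, so H_1 ≅ Z^2.
  H_2: rank ker ∂_2 − rank ∂_3 = (16 − 15) − 0 = 1, and there is no ∂_3, so H_2 ≅ Z.

As a check, the Euler characteristic is 8 − 24 + 16 = 0, which agrees with 1 − 2 + 1 = 0.
(K is a triangulation of the torus T^2.)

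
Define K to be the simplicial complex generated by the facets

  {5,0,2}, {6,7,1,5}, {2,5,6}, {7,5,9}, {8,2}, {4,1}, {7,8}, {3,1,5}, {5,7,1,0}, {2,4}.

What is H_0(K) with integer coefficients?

Take the total order 0 < 1 < 2 < 3 < 4 < 5 < 6 < 7 < 8 < 9 on the vertex set. Then K (dimension 3) consists of the simplices:

  0-simplices (10): [0], [1], [2], [3], [4], [5], [6], [7], [8], [9]
  1-simplices (20): [0,1], [0,2], [0,5], [0,7], [1,3], [1,4], [1,5], [1,6], [1,7], [2,4], [2,5], [2,6], [2,8], [3,5], [5,6], [5,7], [5,9], [6,7], [7,8], [7,9]
  2-simplices (11): [0,1,5], [0,1,7], [0,2,5], [0,5,7], [1,3,5], [1,5,6], [1,5,7], [1,6,7], [2,5,6], [5,6,7], [5,7,9]
  3-simplices (2): [0,1,5,7], [1,5,6,7]

Hence C_0 ≅ Z^10, C_1 ≅ Z^20, C_2 ≅ Z^11, C_3 ≅ Z^2.

Boundary ∂_1: C_1 → C_0 maps an edge to its endpoints' difference, ∂[p,q] = q − p. For instance
  ∂[1,5] = [5] − [1].
The resulting 10×20 matrix has rank 9, and its Smith normal form has invariant factors (1,1,1,1,1,1,1,1,1).

The boundary map ∂_2: C_2 → C_1 acts by ∂[p,q,r] = [q,r] − [p,r] + [p,q]. For instance
  ∂[1,3,5] = [3,5] − [1,5] + [1,3],
  ∂[5,6,7] = [6,7] − [5,7] + [5,6].
The 20×11 boundary matrix has rank 9 and Smith normal form diag(1,1,1,1,1,1,1,1,1).

∂_3: C_3 → C_2 sends each 3-simplex σ to the alternating sum Σ_i (−1)^i (σ with its i-th vertex removed). For instance
  ∂[1,5,6,7] = [5,6,7] − [1,6,7] + [1,5,7] − [1,5,6],
  ∂[0,1,5,7] = [1,5,7] − [0,5,7] + [0,1,7] − [0,1,5].
This gives a 11×2 integer matrix of rank 2; reducing to Smith normal form yields diagonal entries (1,1).

Computing H_k = (kernel of ∂_k) / (image of ∂_{k+1}):

  H_0: rank C_0 − rank ∂_1 = 10 − 9 = 1, and the invariant factors of ∂_1 are all 1, so H_0 = Z.

H_0 = Z.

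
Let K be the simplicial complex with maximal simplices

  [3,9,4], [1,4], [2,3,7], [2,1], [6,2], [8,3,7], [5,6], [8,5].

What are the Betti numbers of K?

We work with the vertex ordering 1 < 2 < 3 < 4 < 5 < 6 < 7 < 8 < 9. The simplices of K, each written with vertices in increasing order, are:

  0-simplices (9): [1], [2], [3], [4], [5], [6], [7], [8], [9]
  1-simplices (13): [1,2], [1,4], [2,3], [2,6], [2,7], [3,4], [3,7], [3,8], [3,9], [4,9], [5,6], [5,8], [7,8]
  2-simplices (3): [2,3,7], [3,4,9], [3,7,8]

giving chain groups C_0 ≅ Z^9, C_1 ≅ Z^13, C_2 ≅ Z^3.

The boundary map ∂_1: C_1 → C_0 sends each edge [p,q] (with p < q) to q − p. For instance
  ∂[5,6] = [6] − [5].
This gives a 9×13 integer matrix of rank 8; reducing to Smith normal form yields diagonal entries (1,1,1,1,1,1,1,1).

Boundary ∂_2: C_2 → C_1 maps a triangle to the signed sum of its edges. For instance
  ∂[3,7,8] = [7,8] − [3,8] + [3,7],
  ∂[2,3,7] = [3,7] − [2,7] + [2,3].
As a 13×3 matrix over Z this has rank 3, with invariant factors (1,1,1).

From H_k ≅ ker(∂_k) / im(∂_{k+1}) we obtain:

  H_0: rank C_0 − rank ∂_1 = 9 − 8 = 1, and the invariant factors of ∂_1 are all 1, so H_0 = Z.
  H_1: rank ker ∂_1 − rank ∂_2 = (13 − 8) − 3 = 2, and the invariant factors of ∂_2 are all 1, so H_1 = Z^2.
  H_2: rank ker ∂_2 − rank ∂_3 = (3 − 3) − 0 = 0, and there is no ∂_3, so H_2 = 0.

Hence the Betti numbers are b_0 = 1, b_1 = 2, b_2 = 0.

b_0 = 1, b_1 = 2, b_2 = 0.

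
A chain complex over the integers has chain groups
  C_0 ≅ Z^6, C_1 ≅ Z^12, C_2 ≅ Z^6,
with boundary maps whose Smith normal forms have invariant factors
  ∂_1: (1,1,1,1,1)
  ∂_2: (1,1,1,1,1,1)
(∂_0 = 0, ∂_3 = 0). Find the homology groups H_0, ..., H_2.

H_0: b_0 = 6 − 0 − 5 = 1; torsion from ∂_1 factors > 1: none. So H_0 ≅ Z.
H_1: b_1 = 12 − 5 − 6 = 1; torsion from ∂_2 factors > 1: none. So H_1 ≅ Z.
H_2: b_2 = 6 − 6 − 0 = 0; torsion from ∂_3 factors > 1: none. So H_2 ≅ 0.

H_0 ≅ Z,  H_1 ≅ Z,  H_2 = 0.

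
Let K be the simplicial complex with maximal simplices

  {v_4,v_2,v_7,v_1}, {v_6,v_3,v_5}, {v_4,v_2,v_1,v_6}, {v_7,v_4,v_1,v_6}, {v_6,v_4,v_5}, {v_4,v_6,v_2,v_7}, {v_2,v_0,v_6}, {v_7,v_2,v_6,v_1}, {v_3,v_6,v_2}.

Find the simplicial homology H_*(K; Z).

H_0 = Z,  H_1 = 0,  H_2 = 0,  H_3 = Z.

Order the vertices as v_0 < v_1 < v_2 < v_3 < v_4 < v_5 < v_6 < v_7. Listing each simplex with vertices in this order, K has dimension 3 with simplices:

  0-simplices (8): [v_0], [v_1], [v_2], [v_3], [v_4], [v_5], [v_6], [v_7]
  1-simplices (17): (17 of them)
  2-simplices (14): (14 of them)
  3-simplices (5): [v_1,v_2,v_4,v_6], [v_1,v_2,v_4,v_7], [v_1,v_2,v_6,v_7], [v_1,v_4,v_6,v_7], [v_2,v_4,v_6,v_7]

so the chain groups are C_0 ≅ Z^8, C_1 ≅ Z^17, C_2 ≅ Z^14, C_3 ≅ Z^5.

∂_1: C_1 → C_0 sends each edge [p,q] (with p < q) to q − p. For instance
  ∂[v_1,v_4] = [v_4] − [v_1].
This gives a 8×17 integer matrix of rank 7; reducing to Smith normal form yields diagonal entries (1,1,1,1,1,1,1).

Boundary ∂_2: C_2 → C_1 sends each 2-simplex [p,q,r] to [q,r] − [p,r] + [p,q]. For instance
  ∂[v_1,v_4,v_6] = [v_4,v_6] − [v_1,v_6] + [v_1,v_4],
  ∂[v_2,v_4,v_7] = [v_4,v_7] − [v_2,v_7] + [v_2,v_4].
The 17×14 boundary matrix has rank 10 and Smith normal form diag(1,1,1,1,1,1,1,1,1,1).

Boundary ∂_3: C_3 → C_2 sends each 3-simplex σ to the alternating sum Σ_i (−1)^i (σ with its i-th vertex removed). For instance
  ∂[v_2,v_4,v_6,v_7] = [v_4,v_6,v_7] − [v_2,v_6,v_7] + [v_2,v_4,v_7] − [v_2,v_4,v_6],
  ∂[v_1,v_4,v_6,v_7] = [v_4,v_6,v_7] − [v_1,v_6,v_7] + [v_1,v_4,v_7] − [v_1,v_4,v_6].
As a 14×5 matrix over Z this has rank 4, with invariant factors (1,1,1,1).

Computing H_k = (kernel of ∂_k) / (image of ∂_{k+1}):

  H_0: rank C_0 − rank ∂_1 = 8 − 7 = 1, and the invariant factors of ∂_1 are all 1, so H_0 = Z.
  H_1: rank ker ∂_1 − rank ∂_2 = (17 − 7) − 10 = 0, and the invariant factors of ∂_2 are all 1, so H_1 = 0.
  H_2: rank ker ∂_2 − rank ∂_3 = (14 − 10) − 4 = 0, and the invariant factors of ∂_3 are all 1, so H_2 = 0.
  H_3: rank ker ∂_3 − rank ∂_4 = (5 − 4) − 0 = 1, and there is no ∂_4, so H_3 = Z.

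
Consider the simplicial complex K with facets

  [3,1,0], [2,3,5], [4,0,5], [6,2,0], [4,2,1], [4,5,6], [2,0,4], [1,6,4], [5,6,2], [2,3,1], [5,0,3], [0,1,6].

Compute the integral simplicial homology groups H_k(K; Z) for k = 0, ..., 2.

H_0 = Z,  H_1 = Z/2,  H_2 = 0.

Take the total order 0 < 1 < 2 < 3 < 4 < 5 < 6 on the vertex set. Then K (dimension 2) consists of the simplices:

  0-simplices (7): [0], [1], [2], [3], [4], [5], [6]
  1-simplices (18): [0,1], [0,2], [0,3], [0,4], [0,5], [0,6], [1,2], [1,3], [1,4], [1,6], [2,3], [2,4], [2,5], [2,6], [3,5], [4,5], [4,6], [5,6]
  2-simplices (12): [0,1,3], [0,1,6], [0,2,4], [0,2,6], [0,3,5], [0,4,5], [1,2,3], [1,2,4], [1,4,6], [2,3,5], [2,5,6], [4,5,6]

Hence C_0 ≅ Z^7, C_1 ≅ Z^18, C_2 ≅ Z^12.

Boundary ∂_1: C_1 → C_0 maps an edge to its endpoints' difference, ∂[p,q] = q − p.
As a 7×18 matrix over Z this has rank 6, with invariant factors (1,1,1,1,1,1).

The boundary map ∂_2: C_2 → C_1 sends each 2-simplex [p,q,r] to [q,r] − [p,r] + [p,q]. For instance
  ∂[0,1,3] = [1,3] − [0,3] + [0,1],
  ∂[1,4,6] = [4,6] − [1,6] + [1,4].
The 18×12 boundary matrix has rank 12 and Smith normal form diag(1,1,1,1,1,1,1,1,1,1,1,2).

Computing H_k = (kernel of ∂_k) / (image of ∂_{k+1}):

  H_0: rank C_0 − rank ∂_1 = 7 − 6 = 1, and the invariant factors of ∂_1 are all 1, so H_0 ≅ Z.
  H_1: rank ker ∂_1 − rank ∂_2 = (18 − 6) − 12 = 0, and ∂_2 has invariant factor 2 > 1, so H_1 ≅ Z/2.
  H_2: rank ker ∂_2 − rank ∂_3 = (12 − 12) − 0 = 0, and there is no ∂_3, so H_2 ≅ 0.

(K is a triangulation of the real projective plane RP^2.)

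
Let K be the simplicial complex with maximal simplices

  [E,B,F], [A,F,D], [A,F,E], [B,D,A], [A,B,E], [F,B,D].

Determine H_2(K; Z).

Take the total order A < B < D < E < F on the vertex set. Then K (dimension 2) consists of the simplices:

  0-simplices (5): A, B, D, E, F
  1-simplices (9): AB, AD, AE, AF, BD, BE, BF, DF, EF
  2-simplices (6): ABD, ABE, ADF, AEF, BDF, BEF

Hence C_0 ≅ Z^5, C_1 ≅ Z^9, C_2 ≅ Z^6.

Boundary ∂_1: C_1 → C_0 is given by ∂[p,q] = [q] − [p].
This gives a 5×9 integer matrix of rank 4; reducing to Smith normal form yields diagonal entries (1,1,1,1).

The boundary map ∂_2: C_2 → C_1 maps a triangle to the signed sum of its edges. For instance
  ∂ADF = DF − AF + AD,
  ∂BDF = DF − BF + BD.
The resulting 9×6 matrix has rank 5, and its Smith normal form has invariant factors (1,1,1,1,1).

Computing H_k = (kernel of ∂_k) / (image of ∂_{k+1}):

  H_2: rank ker ∂_2 − rank ∂_3 = (6 − 5) − 0 = 1, and there is no ∂_3, so H_2 ≅ Z.

H_2 = Z.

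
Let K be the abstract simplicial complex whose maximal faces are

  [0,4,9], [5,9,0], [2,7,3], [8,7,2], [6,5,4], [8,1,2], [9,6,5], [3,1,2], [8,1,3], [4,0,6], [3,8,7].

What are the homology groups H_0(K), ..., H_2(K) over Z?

Fix the vertex order 0 < 1 < 2 < 3 < 4 < 5 < 6 < 7 < 8 < 9 and write every simplex with vertices in increasing order. Then dim K = 2 and the simplices of K are:

  0-simplices (10): [0], [1], [2], [3], [4], [5], [6], [7], [8], [9]
  1-simplices (19): [0,4], [0,5], [0,6], [0,9], [1,2], [1,3], [1,8], [2,3], [2,7], [2,8], [3,7], [3,8], [4,5], [4,6], [4,9], [5,6], [5,9], [6,9], [7,8]
  2-simplices (11): [0,4,6], [0,4,9], [0,5,9], [1,2,3], [1,2,8], [1,3,8], [2,3,7], [2,7,8], [3,7,8], [4,5,6], [5,6,9]

so the chain groups are C_0 ≅ Z^10, C_1 ≅ Z^19, C_2 ≅ Z^11.

The boundary map ∂_1: C_1 → C_0 is given by ∂[p,q] = [q] − [p]. For instance
  ∂[1,2] = [2] − [1].
This gives a 10×19 integer matrix of rank 8; reducing to Smith normal form yields diagonal entries (1,1,1,1,1,1,1,1).

The boundary map ∂_2: C_2 → C_1 maps a triangle to the signed sum of its edges. For instance
  ∂[3,7,8] = [7,8] − [3,8] + [3,7],
  ∂[4,5,6] = [5,6] − [4,6] + [4,5].
As a 19×11 matrix over Z this has rank 10, with invariant factors (1,1,1,1,1,1,1,1,1,1).

Computing H_k = (kernel of ∂_k) / (image of ∂_{k+1}):

  H_0: rank C_0 − rank ∂_1 = 10 − 8 = 2, and the invariant factors of ∂_1 are all 1, so H_0 = Z^2.
  H_1: rank ker ∂_1 − rank ∂_2 = (19 − 8) − 10 = 1, and the invariant factors of ∂_2 are all 1, so H_1 = Z.
  H_2: rank ker ∂_2 − rank ∂_3 = (11 − 10) − 0 = 1, and there is no ∂_3, so H_2 = Z.

H_0 ≅ Z^2,  H_1 ≅ Z,  H_2 ≅ Z.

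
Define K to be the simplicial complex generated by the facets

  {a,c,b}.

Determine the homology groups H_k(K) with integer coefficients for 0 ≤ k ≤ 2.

H_0 ≅ Z,  H_1 = 0,  H_2 = 0.

Fix the vertex order a < b < c and write every simplex with vertices in increasing order. Then dim K = 2 and the simplices of K are:

  0-simplices (3): a, b, c
  1-simplices (3): ab, ac, bc
  2-simplices (1): abc

giving chain groups C_0 ≅ Z^3, C_1 ≅ Z^3, C_2 ≅ Z^1.

∂_1: C_1 → C_0 maps an edge to its endpoints' difference, ∂[p,q] = q − p.
As a 3×3 matrix over Z this has rank 2, with invariant factors (1,1).

The boundary map ∂_2: C_2 → C_1 maps a triangle to the signed sum of its edges. For instance
  ∂abc = bc − ac + ab.
The 3×1 boundary matrix has rank 1 and Smith normal form diag(1).

Reading off H_k = ker ∂_k / im ∂_{k+1}:

  H_0: rank C_0 − rank ∂_1 = 3 − 2 = 1, and the invariant factors of ∂_1 are all 1, so H_0 = Z.
  H_1: rank ker ∂_1 − rank ∂_2 = (3 − 2) − 1 = 0, and the invariant factors of ∂_2 are all 1, so H_1 = 0.
  H_2: rank ker ∂_2 − rank ∂_3 = (1 − 1) − 0 = 0, and there is no ∂_3, so H_2 = 0.

(K is a triangulation of the 2-simplex.)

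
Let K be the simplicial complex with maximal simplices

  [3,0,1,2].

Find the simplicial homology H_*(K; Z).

H_0 = Z,  H_1 = 0,  H_2 = 0,  H_3 = 0.

Take the total order 0 < 1 < 2 < 3 on the vertex set. Then K (dimension 3) consists of the simplices:

  0-simplices (4): [0], [1], [2], [3]
  1-simplices (6): [0,1], [0,2], [0,3], [1,2], [1,3], [2,3]
  2-simplices (4): [0,1,2], [0,1,3], [0,2,3], [1,2,3]
  3-simplices (1): [0,1,2,3]

giving chain groups C_0 ≅ Z^4, C_1 ≅ Z^6, C_2 ≅ Z^4, C_3 ≅ Z^1.

The boundary map ∂_1: C_1 → C_0 sends each edge [p,q] (with p < q) to q − p. For instance
  ∂[2,3] = [3] − [2].
The resulting 4×6 matrix has rank 3, and its Smith normal form has invariant factors (1,1,1).

∂_2: C_2 → C_1 sends each 2-simplex [p,q,r] to [q,r] − [p,r] + [p,q]. For instance
  ∂[1,2,3] = [2,3] − [1,3] + [1,2],
  ∂[0,2,3] = [2,3] − [0,3] + [0,2].
The resulting 6×4 matrix has rank 3, and its Smith normal form has invariant factors (1,1,1).

∂_3: C_3 → C_2 sends each 3-simplex σ to the alternating sum Σ_i (−1)^i (σ with its i-th vertex removed). For instance
  ∂[0,1,2,3] = [1,2,3] − [0,2,3] + [0,1,3] − [0,1,2].
The resulting 4×1 matrix has rank 1, and its Smith normal form has invariant factors (1).

Now H_k = ker ∂_k / im ∂_{k+1}, so:

  H_0: rank C_0 − rank ∂_1 = 4 − 3 = 1, and the invariant factors of ∂_1 are all 1, so H_0 ≅ Z.
  H_1: rank ker ∂_1 − rank ∂_2 = (6 − 3) − 3 = 0, and the invariant factors of ∂_2 are all 1, so H_1 ≅ 0.
  H_2: rank ker ∂_2 − rank ∂_3 = (4 − 3) − 1 = 0, and the invariant factors of ∂_3 are all 1, so H_2 ≅ 0.
  H_3: rank ker ∂_3 − rank ∂_4 = (1 − 1) − 0 = 0, and there is no ∂_4, so H_3 ≅ 0.

As a check, the Euler characteristic is 4 − 6 + 4 − 1 = 1, which agrees with 1 − 0 + 0 − 0 = 1.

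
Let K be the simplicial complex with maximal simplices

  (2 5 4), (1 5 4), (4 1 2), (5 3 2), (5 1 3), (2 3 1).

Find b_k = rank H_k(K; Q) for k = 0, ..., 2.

b_0 = 1, b_1 = 0, b_2 = 1.

We work with the vertex ordering 1 < 2 < 3 < 4 < 5. The simplices of K, each written with vertices in increasing order, are:

  0-simplices (5): [1], [2], [3], [4], [5]
  1-simplices (9): [1,2], [1,3], [1,4], [1,5], [2,3], [2,4], [2,5], [3,5], [4,5]
  2-simplices (6): [1,2,3], [1,2,4], [1,3,5], [1,4,5], [2,3,5], [2,4,5]

so the chain groups are C_0 ≅ Z^5, C_1 ≅ Z^9, C_2 ≅ Z^6.

∂_1: C_1 → C_0 maps an edge to its endpoints' difference, ∂[p,q] = q − p.
The 5×9 boundary matrix has rank 4 and Smith normal form diag(1,1,1,1).

∂_2: C_2 → C_1 sends each 2-simplex [p,q,r] to [q,r] − [p,r] + [p,q]. For instance
  ∂[1,3,5] = [3,5] − [1,5] + [1,3],
  ∂[1,2,4] = [2,4] − [1,4] + [1,2].
The resulting 9×6 matrix has rank 5, and its Smith normal form has invariant factors (1,1,1,1,1).

Computing H_k = (kernel of ∂_k) / (image of ∂_{k+1}):

  H_0: rank C_0 − rank ∂_1 = 5 − 4 = 1, and the invariant factors of ∂_1 are all 1, so H_0 ≅ Z.
  H_1: rank ker ∂_1 − rank ∂_2 = (9 − 4) − 5 = 0, and the invariant factors of ∂_2 are all 1, so H_1 ≅ 0.
  H_2: rank ker ∂_2 − rank ∂_3 = (6 − 5) − 0 = 1, and there is no ∂_3, so H_2 ≅ Z.

(K is a triangulation of the 2-sphere S^2.)

Hence the Betti numbers are b_0 = 1, b_1 = 0, b_2 = 1.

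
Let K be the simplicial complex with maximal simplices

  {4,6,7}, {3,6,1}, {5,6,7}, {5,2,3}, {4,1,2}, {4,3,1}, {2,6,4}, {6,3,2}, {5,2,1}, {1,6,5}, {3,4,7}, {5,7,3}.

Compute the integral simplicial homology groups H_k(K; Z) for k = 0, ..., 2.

H_0 = Z,  H_1 = Z/2Z,  H_2 = 0.

K has 7 vertices, 18 edges, 12 triangles.
rank ∂_0 = 0, rank ∂_1 = 6 ⇒ b_0 = 7 − 0 − 6 = 1; all invariant factors of ∂_1 are 1 so no torsion. So H_0 ≅ Z.
rank ∂_1 = 6, rank ∂_2 = 12 ⇒ b_1 = 18 − 6 − 12 = 0; ∂_2 has invariant factor(s) [2] giving torsion. So H_1 ≅ Z/2Z.
rank ∂_2 = 12, rank ∂_3 = 0 ⇒ b_2 = 12 − 12 − 0 = 0. So H_2 ≅ 0.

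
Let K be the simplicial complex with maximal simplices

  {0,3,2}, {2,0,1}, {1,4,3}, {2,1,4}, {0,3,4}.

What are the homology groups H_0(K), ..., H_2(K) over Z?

H_0 = Z,  H_1 = Z,  H_2 = 0.

Order the vertices as 0 < 1 < 2 < 3 < 4. Listing each simplex with vertices in this order, K has dimension 2 with simplices:

  0-simplices (5): [0], [1], [2], [3], [4]
  1-simplices (10): [0,1], [0,2], [0,3], [0,4], [1,2], [1,3], [1,4], [2,3], [2,4], [3,4]
  2-simplices (5): [0,1,2], [0,2,3], [0,3,4], [1,2,4], [1,3,4]

giving chain groups C_0 ≅ Z^5, C_1 ≅ Z^10, C_2 ≅ Z^5.

Boundary ∂_1: C_1 → C_0 maps an edge to its endpoints' difference, ∂[p,q] = q − p. For instance
  ∂[2,4] = [4] − [2].
As a 5×10 matrix over Z this has rank 4, with invariant factors (1,1,1,1).

∂_2: C_2 → C_1 sends each 2-simplex [p,q,r] to [q,r] − [p,r] + [p,q]. For instance
  ∂[1,2,4] = [2,4] − [1,4] + [1,2],
  ∂[0,1,2] = [1,2] − [0,2] + [0,1].
This gives a 10×5 integer matrix of rank 5; reducing to Smith normal form yields diagonal entries (1,1,1,1,1).

Now H_k = ker ∂_k / im ∂_{k+1}, so:

  H_0: rank C_0 − rank ∂_1 = 5 − 4 = 1, and the invariant factors of ∂_1 are all 1, so H_0 ≅ Z.
  H_1: rank ker ∂_1 − rank ∂_2 = (10 − 4) − 5 = 1, and the invariant factors of ∂_2 are all 1, so H_1 ≅ Z.
  H_2: rank ker ∂_2 − rank ∂_3 = (5 − 5) − 0 = 0, and there is no ∂_3, so H_2 ≅ 0.

As a check, the Euler characteristic is 5 − 10 + 5 = 0, which agrees with 1 − 1 + 0 = 0.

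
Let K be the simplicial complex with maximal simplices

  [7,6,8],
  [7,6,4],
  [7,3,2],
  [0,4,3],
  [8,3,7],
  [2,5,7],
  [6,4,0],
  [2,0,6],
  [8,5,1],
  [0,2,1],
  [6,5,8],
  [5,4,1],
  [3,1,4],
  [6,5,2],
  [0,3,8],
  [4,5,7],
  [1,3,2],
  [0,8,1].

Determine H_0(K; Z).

Fix the vertex order 0 < 1 < 2 < 3 < 4 < 5 < 6 < 7 < 8 and write every simplex with vertices in increasing order. Then dim K = 2 and the simplices of K are:

  0-simplices (9): [0], [1], [2], [3], [4], [5], [6], [7], [8]
  1-simplices (27): (27 of them)
  2-simplices (18): [0,1,2], [0,1,8], [0,2,6], [0,3,4], [0,3,8], [0,4,6], [1,2,3], [1,3,4], [1,4,5], [1,5,8], [2,3,7], [2,5,6], [2,5,7], [3,7,8], [4,5,7], [4,6,7], [5,6,8], [6,7,8]

so the chain groups are C_0 ≅ Z^9, C_1 ≅ Z^27, C_2 ≅ Z^18.

Boundary ∂_1: C_1 → C_0 maps an edge to its endpoints' difference, ∂[p,q] = q − p. For instance
  ∂[0,1] = [1] − [0].
This gives a 9×27 integer matrix of rank 8; reducing to Smith normal form yields diagonal entries (1,1,1,1,1,1,1,1).

The boundary map ∂_2: C_2 → C_1 sends each 2-simplex [p,q,r] to [q,r] − [p,r] + [p,q]. For instance
  ∂[0,3,4] = [3,4] − [0,4] + [0,3],
  ∂[0,2,6] = [2,6] − [0,6] + [0,2].
As a 27×18 matrix over Z this has rank 18, with invariant factors (1,1,1,1,1,1,1,1,1,1,1,1,1,1,1,1,1,2).

Now H_k = ker ∂_k / im ∂_{k+1}, so:

  H_0: rank C_0 − rank ∂_1 = 9 − 8 = 1, and the invariant factors of ∂_1 are all 1, so H_0 = Z.

(K is a triangulation of the Klein bottle.)

H_0 = Z.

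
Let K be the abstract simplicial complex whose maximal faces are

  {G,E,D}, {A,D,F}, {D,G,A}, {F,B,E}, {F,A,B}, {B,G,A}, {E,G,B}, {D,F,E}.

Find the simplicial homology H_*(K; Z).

H_0 ≅ Z,  H_1 = 0,  H_2 ≅ Z.

Fix the vertex order A < B < D < E < F < G and write every simplex with vertices in increasing order. Then dim K = 2 and the simplices of K are:

  0-simplices (6): A, B, D, E, F, G
  1-simplices (12): AB, AD, AF, AG, BE, BF, BG, DE, DF, DG, EF, EG
  2-simplices (8): ABF, ABG, ADF, ADG, BEF, BEG, DEF, DEG

so the chain groups are C_0 ≅ Z^6, C_1 ≅ Z^12, C_2 ≅ Z^8.

Boundary ∂_1: C_1 → C_0 sends each edge [p,q] (with p < q) to q − p. For instance
  ∂AG = G − A.
As a 6×12 matrix over Z this has rank 5, with invariant factors (1,1,1,1,1).

∂_2: C_2 → C_1 maps a triangle to the signed sum of its edges. For instance
  ∂ADF = DF − AF + AD,
  ∂ABG = BG − AG + AB.
As a 12×8 matrix over Z this has rank 7, with invariant factors (1,1,1,1,1,1,1).

Reading off H_k = ker ∂_k / im ∂_{k+1}:

  H_0: rank C_0 − rank ∂_1 = 6 − 5 = 1, and the invariant factors of ∂_1 are all 1, so H_0 = Z.
  H_1: rank ker ∂_1 − rank ∂_2 = (12 − 5) − 7 = 0, and the invariant factors of ∂_2 are all 1, so H_1 = 0.
  H_2: rank ker ∂_2 − rank ∂_3 = (8 − 7) − 0 = 1, and there is no ∂_3, so H_2 = Z.

(K is a triangulation of the 2-sphere S^2.)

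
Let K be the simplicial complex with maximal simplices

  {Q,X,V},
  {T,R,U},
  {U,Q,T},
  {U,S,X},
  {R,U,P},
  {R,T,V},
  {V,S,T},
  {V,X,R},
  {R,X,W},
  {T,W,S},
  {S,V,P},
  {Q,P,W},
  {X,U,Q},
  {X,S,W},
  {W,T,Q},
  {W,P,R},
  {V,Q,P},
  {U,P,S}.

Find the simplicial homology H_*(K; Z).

H_0 ≅ Z,  H_1 ≅ Z^2,  H_2 ≅ Z.

Order the vertices as P < Q < R < S < T < U < V < W < X. Listing each simplex with vertices in this order, K has dimension 2 with simplices:

  0-simplices (9): P, Q, R, S, T, U, V, W, X
  1-simplices (27): PQ, PR, PS, PU, PV, PW, QT, QU, QV, QW, QX, RT, RU, RV, RW, RX, ST, SU, SV, SW, SX, TU, TV, TW, UX, VX, WX
  2-simplices (18): PQV, PQW, PRU, PRW, PSU, PSV, QTU, QTW, QUX, QVX, RTU, RTV, RVX, RWX, STV, STW, SUX, SWX

giving chain groups C_0 ≅ Z^9, C_1 ≅ Z^27, C_2 ≅ Z^18.

∂_1: C_1 → C_0 sends each edge [p,q] (with p < q) to q − p. For instance
  ∂RU = U − R.
As a 9×27 matrix over Z this has rank 8, with invariant factors (1,1,1,1,1,1,1,1).

Boundary ∂_2: C_2 → C_1 sends each 2-simplex [p,q,r] to [q,r] − [p,r] + [p,q]. For instance
  ∂QUX = UX − QX + QU,
  ∂PRU = RU − PU + PR.
The 27×18 boundary matrix has rank 17 and Smith normal form diag(1,1,1,1,1,1,1,1,1,1,1,1,1,1,1,1,1).

Computing H_k = (kernel of ∂_k) / (image of ∂_{k+1}):

  H_0: rank C_0 − rank ∂_1 = 9 − 8 = 1, and the invariant factors of ∂_1 are all 1, so H_0 = Z.
  H_1: rank ker ∂_1 − rank ∂_2 = (27 − 8) − 17 = 2, and the invariant factors of ∂_2 are all 1, so H_1 = Z^2.
  H_2: rank ker ∂_2 − rank ∂_3 = (18 − 17) − 0 = 1, and there is no ∂_3, so H_2 = Z.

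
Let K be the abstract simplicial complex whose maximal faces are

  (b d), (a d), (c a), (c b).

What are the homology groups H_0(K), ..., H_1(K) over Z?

K has 4 vertices, 4 edges.
rank ∂_0 = 0, rank ∂_1 = 3 ⇒ b_0 = 4 − 0 − 3 = 1; all invariant factors of ∂_1 are 1 so no torsion. So H_0 ≅ Z.
rank ∂_1 = 3, rank ∂_2 = 0 ⇒ b_1 = 4 − 3 − 0 = 1. So H_1 ≅ Z.

H_0 ≅ Z,  H_1 ≅ Z.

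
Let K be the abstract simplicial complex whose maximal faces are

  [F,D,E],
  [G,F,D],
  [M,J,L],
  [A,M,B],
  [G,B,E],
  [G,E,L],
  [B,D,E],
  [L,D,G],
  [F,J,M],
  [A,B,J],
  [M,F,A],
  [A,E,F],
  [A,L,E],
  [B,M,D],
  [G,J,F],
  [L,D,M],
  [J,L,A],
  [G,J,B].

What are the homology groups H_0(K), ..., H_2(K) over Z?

H_0 = Z,  H_1 = Z ⊕ Z/2,  H_2 = 0.

Take the total order A < B < D < E < F < G < J < L < M on the vertex set. Then K (dimension 2) consists of the simplices:

  0-simplices (9): A, B, D, E, F, G, J, L, M
  1-simplices (27): AB, AE, AF, AJ, AL, AM, BD, BE, BG, BJ, BM, DE, DF, DG, DL, DM, EF, EG, EL, FG, FJ, FM, GJ, GL, JL, JM, LM
  2-simplices (18): ABJ, ABM, AEF, AEL, AFM, AJL, BDE, BDM, BEG, BGJ, DEF, DFG, DGL, DLM, EGL, FGJ, FJM, JLM

Hence C_0 ≅ Z^9, C_1 ≅ Z^27, C_2 ≅ Z^18.

∂_1: C_1 → C_0 is given by ∂[p,q] = [q] − [p].
The 9×27 boundary matrix has rank 8 and Smith normal form diag(1,1,1,1,1,1,1,1).

The boundary map ∂_2: C_2 → C_1 sends each 2-simplex [p,q,r] to [q,r] − [p,r] + [p,q]. For instance
  ∂BGJ = GJ − BJ + BG,
  ∂AEF = EF − AF + AE.
This gives a 27×18 integer matrix of rank 18; reducing to Smith normal form yields diagonal entries (1,1,1,1,1,1,1,1,1,1,1,1,1,1,1,1,1,2).

Computing H_k = (kernel of ∂_k) / (image of ∂_{k+1}):

  H_0: rank C_0 − rank ∂_1 = 9 − 8 = 1, and the invariant factors of ∂_1 are all 1, so H_0 = Z.
  H_1: rank ker ∂_1 − rank ∂_2 = (27 − 8) − 18 = 1, and ∂_2 has invariant factor 2 > 1, so H_1 = Z ⊕ Z/2.
  H_2: rank ker ∂_2 − rank ∂_3 = (18 − 18) − 0 = 0, and there is no ∂_3, so H_2 = 0.

(K is a triangulation of the Klein bottle.)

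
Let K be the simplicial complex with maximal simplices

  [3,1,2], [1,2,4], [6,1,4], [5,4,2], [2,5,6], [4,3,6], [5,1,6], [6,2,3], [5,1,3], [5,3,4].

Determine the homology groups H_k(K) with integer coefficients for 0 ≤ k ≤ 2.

H_0 = Z,  H_1 = Z_2,  H_2 = 0.

Fix the vertex order 1 < 2 < 3 < 4 < 5 < 6 and write every simplex with vertices in increasing order. Then dim K = 2 and the simplices of K are:

  0-simplices (6): [1], [2], [3], [4], [5], [6]
  1-simplices (15): [1,2], [1,3], [1,4], [1,5], [1,6], [2,3], [2,4], [2,5], [2,6], [3,4], [3,5], [3,6], [4,5], [4,6], [5,6]
  2-simplices (10): [1,2,3], [1,2,4], [1,3,5], [1,4,6], [1,5,6], [2,3,6], [2,4,5], [2,5,6], [3,4,5], [3,4,6]

Hence C_0 ≅ Z^6, C_1 ≅ Z^15, C_2 ≅ Z^10.

∂_1: C_1 → C_0 maps an edge to its endpoints' difference, ∂[p,q] = q − p. For instance
  ∂[1,4] = [4] − [1].
As a 6×15 matrix over Z this has rank 5, with invariant factors (1,1,1,1,1).

The boundary map ∂_2: C_2 → C_1 acts by ∂[p,q,r] = [q,r] − [p,r] + [p,q]. For instance
  ∂[1,4,6] = [4,6] − [1,6] + [1,4],
  ∂[2,5,6] = [5,6] − [2,6] + [2,5].
The 15×10 boundary matrix has rank 10 and Smith normal form diag(1,1,1,1,1,1,1,1,1,2).

Reading off H_k = ker ∂_k / im ∂_{k+1}:

  H_0: rank C_0 − rank ∂_1 = 6 − 5 = 1, and the invariant factors of ∂_1 are all 1, so H_0 ≅ Z.
  H_1: rank ker ∂_1 − rank ∂_2 = (15 − 5) − 10 = 0, and ∂_2 has invariant factor 2 > 1, so H_1 ≅ Z_2.
  H_2: rank ker ∂_2 − rank ∂_3 = (10 − 10) − 0 = 0, and there is no ∂_3, so H_2 ≅ 0.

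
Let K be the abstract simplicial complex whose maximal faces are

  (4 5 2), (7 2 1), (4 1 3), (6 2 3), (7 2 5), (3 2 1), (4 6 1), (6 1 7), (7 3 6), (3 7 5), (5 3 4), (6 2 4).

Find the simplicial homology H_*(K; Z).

H_0 ≅ Z,  H_1 ≅ Z/2,  H_2 = 0.

We work with the vertex ordering 1 < 2 < 3 < 4 < 5 < 6 < 7. The simplices of K, each written with vertices in increasing order, are:

  0-simplices (7): [1], [2], [3], [4], [5], [6], [7]
  1-simplices (18): [1,2], [1,3], [1,4], [1,6], [1,7], [2,3], [2,4], [2,5], [2,6], [2,7], [3,4], [3,5], [3,6], [3,7], [4,5], [4,6], [5,7], [6,7]
  2-simplices (12): [1,2,3], [1,2,7], [1,3,4], [1,4,6], [1,6,7], [2,3,6], [2,4,5], [2,4,6], [2,5,7], [3,4,5], [3,5,7], [3,6,7]

so the chain groups are C_0 ≅ Z^7, C_1 ≅ Z^18, C_2 ≅ Z^12.

Boundary ∂_1: C_1 → C_0 sends each edge [p,q] (with p < q) to q − p. For instance
  ∂[2,6] = [6] − [2].
As a 7×18 matrix over Z this has rank 6, with invariant factors (1,1,1,1,1,1).

The boundary map ∂_2: C_2 → C_1 acts by ∂[p,q,r] = [q,r] − [p,r] + [p,q]. For instance
  ∂[2,3,6] = [3,6] − [2,6] + [2,3],
  ∂[1,3,4] = [3,4] − [1,4] + [1,3].
The 18×12 boundary matrix has rank 12 and Smith normal form diag(1,1,1,1,1,1,1,1,1,1,1,2).

Now H_k = ker ∂_k / im ∂_{k+1}, so:

  H_0: rank C_0 − rank ∂_1 = 7 − 6 = 1, and the invariant factors of ∂_1 are all 1, so H_0 ≅ Z.
  H_1: rank ker ∂_1 − rank ∂_2 = (18 − 6) − 12 = 0, and ∂_2 has invariant factor 2 > 1, so H_1 ≅ Z/2.
  H_2: rank ker ∂_2 − rank ∂_3 = (12 − 12) − 0 = 0, and there is no ∂_3, so H_2 ≅ 0.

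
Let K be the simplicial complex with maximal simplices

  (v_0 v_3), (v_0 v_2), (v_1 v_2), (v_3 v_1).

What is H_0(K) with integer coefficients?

H_0 ≅ Z.

Fix the vertex order v_0 < v_1 < v_2 < v_3 and write every simplex with vertices in increasing order. Then dim K = 1 and the simplices of K are:

  0-simplices (4): [v_0], [v_1], [v_2], [v_3]
  1-simplices (4): [v_0,v_2], [v_0,v_3], [v_1,v_2], [v_1,v_3]

so the chain groups are C_0 ≅ Z^4, C_1 ≅ Z^4.

∂_1: C_1 → C_0 is given by ∂[p,q] = [q] − [p]. For instance
  ∂[v_0,v_3] = [v_3] − [v_0].
As a 4×4 matrix over Z this has rank 3, with invariant factors (1,1,1).

Now H_k = ker ∂_k / im ∂_{k+1}, so:

  H_0: rank C_0 − rank ∂_1 = 4 − 3 = 1, and the invariant factors of ∂_1 are all 1, so H_0 = Z.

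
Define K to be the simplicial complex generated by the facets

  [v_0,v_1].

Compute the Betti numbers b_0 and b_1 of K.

b_0 = 1, b_1 = 0.

K has 2 vertices, 1 edge.
rank ∂_0 = 0, rank ∂_1 = 1 ⇒ b_0 = 2 − 0 − 1 = 1; all invariant factors of ∂_1 are 1 so no torsion. So H_0 ≅ Z.
rank ∂_1 = 1, rank ∂_2 = 0 ⇒ b_1 = 1 − 1 − 0 = 0. So H_1 ≅ 0.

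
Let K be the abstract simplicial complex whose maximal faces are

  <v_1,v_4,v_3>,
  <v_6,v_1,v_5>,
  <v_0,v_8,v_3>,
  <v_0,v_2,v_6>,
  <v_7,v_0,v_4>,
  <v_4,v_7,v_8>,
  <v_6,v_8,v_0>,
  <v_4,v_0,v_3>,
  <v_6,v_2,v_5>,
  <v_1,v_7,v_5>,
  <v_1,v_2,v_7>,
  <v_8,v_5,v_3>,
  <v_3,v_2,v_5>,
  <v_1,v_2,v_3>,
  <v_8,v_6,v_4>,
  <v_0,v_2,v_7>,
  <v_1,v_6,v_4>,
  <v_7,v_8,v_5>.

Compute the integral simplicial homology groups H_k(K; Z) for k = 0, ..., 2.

Fix the vertex order v_0 < v_1 < v_2 < v_3 < v_4 < v_5 < v_6 < v_7 < v_8 and write every simplex with vertices in increasing order. Then dim K = 2 and the simplices of K are:

  0-simplices (9): [v_0], [v_1], [v_2], [v_3], [v_4], [v_5], [v_6], [v_7], [v_8]
  1-simplices (27): (27 of them)
  2-simplices (18): (18 of them)

so the chain groups are C_0 ≅ Z^9, C_1 ≅ Z^27, C_2 ≅ Z^18.

Boundary ∂_1: C_1 → C_0 sends each edge [p,q] (with p < q) to q − p.
This gives a 9×27 integer matrix of rank 8; reducing to Smith normal form yields diagonal entries (1,1,1,1,1,1,1,1).

∂_2: C_2 → C_1 maps a triangle to the signed sum of its edges. For instance
  ∂[v_2,v_3,v_5] = [v_3,v_5] − [v_2,v_5] + [v_2,v_3],
  ∂[v_4,v_6,v_8] = [v_6,v_8] − [v_4,v_8] + [v_4,v_6].
The resulting 27×18 matrix has rank 18, and its Smith normal form has invariant factors (1,1,1,1,1,1,1,1,1,1,1,1,1,1,1,1,1,2).

Reading off H_k = ker ∂_k / im ∂_{k+1}:

  H_0: rank C_0 − rank ∂_1 = 9 − 8 = 1, and the invariant factors of ∂_1 are all 1, so H_0 = Z.
  H_1: rank ker ∂_1 − rank ∂_2 = (27 − 8) − 18 = 1, and ∂_2 has invariant factor 2 > 1, so H_1 = Z ⊕ Z/2.
  H_2: rank ker ∂_2 − rank ∂_3 = (18 − 18) − 0 = 0, and there is no ∂_3, so H_2 = 0.

H_0 ≅ Z,  H_1 ≅ Z ⊕ Z/2,  H_2 = 0.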